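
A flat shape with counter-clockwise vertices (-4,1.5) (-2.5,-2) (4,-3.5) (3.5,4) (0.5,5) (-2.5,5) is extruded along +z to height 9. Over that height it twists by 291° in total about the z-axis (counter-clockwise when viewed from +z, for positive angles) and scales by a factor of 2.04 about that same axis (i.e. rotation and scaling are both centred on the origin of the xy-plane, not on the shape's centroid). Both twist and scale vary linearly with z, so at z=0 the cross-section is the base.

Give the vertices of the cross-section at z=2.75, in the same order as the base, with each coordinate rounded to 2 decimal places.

t = z/height = 2.75/9 = 0.305556
s = 1 + (scale-1)·z/height = 1 + (2.04-1)·2.75/9 = 1.317778
θ = twist·z/height = 291°·2.75/9 = 88.9167° = 1.551889 rad
cos θ = 0.018907, sin θ = 0.999821 (intermediates below are computed at full precision and shown rounded to 5 d.p.)
v1: (-4,1.5) → rotate → (-1.57536,-3.97093) → ×s → (-2.07597,-5.23280) → (-2.08,-5.23)
v2: (-2.5,-2) → rotate → (1.95238,-2.53737) → ×s → (2.57280,-3.34368) → (2.57,-3.34)
v3: (4,-3.5) → rotate → (3.57500,3.93311) → ×s → (4.71106,5.18297) → (4.71,5.18)
v4: (3.5,4) → rotate → (-3.93311,3.57500) → ×s → (-5.18297,4.71106) → (-5.18,4.71)
v5: (0.5,5) → rotate → (-4.98965,0.59444) → ×s → (-6.57525,0.78334) → (-6.58,0.78)
v6: (-2.5,5) → rotate → (-5.04637,-2.40502) → ×s → (-6.65000,-3.16928) → (-6.65,-3.17)

Cross-section at z=2.75: (-2.08,-5.23) (2.57,-3.34) (4.71,5.18) (-5.18,4.71) (-6.58,0.78) (-6.65,-3.17)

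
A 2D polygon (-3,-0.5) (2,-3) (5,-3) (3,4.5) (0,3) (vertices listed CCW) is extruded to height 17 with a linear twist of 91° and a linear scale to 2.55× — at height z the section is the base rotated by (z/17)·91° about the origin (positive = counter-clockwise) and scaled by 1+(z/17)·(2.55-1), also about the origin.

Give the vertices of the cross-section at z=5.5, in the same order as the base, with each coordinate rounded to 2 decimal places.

t = z/height = 5.5/17 = 0.323529
s = 1 + (scale-1)·z/height = 1 + (2.55-1)·5.5/17 = 1.501471
θ = twist·z/height = 91°·5.5/17 = 29.4412° = 0.513845 rad
cos θ = 0.870861, sin θ = 0.491530 (intermediates below are computed at full precision and shown rounded to 5 d.p.)
v1: (-3,-0.5) → rotate → (-2.36682,-1.91002) → ×s → (-3.55371,-2.86784) → (-3.55,-2.87)
v2: (2,-3) → rotate → (3.21631,-1.62952) → ×s → (4.82920,-2.44668) → (4.83,-2.45)
v3: (5,-3) → rotate → (5.82889,-0.15493) → ×s → (8.75191,-0.23263) → (8.75,-0.23)
v4: (3,4.5) → rotate → (0.40070,5.39346) → ×s → (0.60164,8.09813) → (0.60,8.10)
v5: (0,3) → rotate → (-1.47459,2.61258) → ×s → (-2.21405,3.92272) → (-2.21,3.92)

Cross-section at z=5.5: (-3.55,-2.87) (4.83,-2.45) (8.75,-0.23) (0.60,8.10) (-2.21,3.92)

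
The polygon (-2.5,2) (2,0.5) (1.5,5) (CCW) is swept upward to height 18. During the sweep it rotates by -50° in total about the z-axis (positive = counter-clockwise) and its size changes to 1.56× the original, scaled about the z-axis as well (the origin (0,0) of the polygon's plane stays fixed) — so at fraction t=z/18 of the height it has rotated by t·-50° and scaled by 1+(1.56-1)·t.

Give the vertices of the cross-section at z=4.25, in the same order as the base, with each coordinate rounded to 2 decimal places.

Cross-section at z=4.25: (-2.31,2.80) (2.33,0.09) (2.82,5.19)

t = z/height = 4.25/18 = 0.236111
s = 1 + (scale-1)·z/height = 1 + (1.56-1)·4.25/18 = 1.132222
θ = twist·z/height = -50°·4.25/18 = -11.8056° = -0.206046 rad
cos θ = 0.978848, sin θ = -0.204591 (intermediates below are computed at full precision and shown rounded to 5 d.p.)
v1: (-2.5,2) → rotate → (-2.03794,2.46917) → ×s → (-2.30740,2.79565) → (-2.31,2.80)
v2: (2,0.5) → rotate → (2.05999,0.08024) → ×s → (2.33237,0.09085) → (2.33,0.09)
v3: (1.5,5) → rotate → (2.49123,4.58735) → ×s → (2.82062,5.19390) → (2.82,5.19)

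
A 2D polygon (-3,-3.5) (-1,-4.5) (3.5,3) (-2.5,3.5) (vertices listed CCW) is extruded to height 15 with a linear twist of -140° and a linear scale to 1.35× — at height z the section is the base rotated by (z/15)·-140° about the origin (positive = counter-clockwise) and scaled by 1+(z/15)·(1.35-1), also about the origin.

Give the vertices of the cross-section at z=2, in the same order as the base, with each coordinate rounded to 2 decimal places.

t = z/height = 2/15 = 0.133333
s = 1 + (scale-1)·z/height = 1 + (1.35-1)·2/15 = 1.046667
θ = twist·z/height = -140°·2/15 = -18.6667° = -0.325795 rad
cos θ = 0.947397, sin θ = -0.320062 (intermediates below are computed at full precision and shown rounded to 5 d.p.)
v1: (-3,-3.5) → rotate → (-3.96241,-2.35570) → ×s → (-4.14732,-2.46564) → (-4.15,-2.47)
v2: (-1,-4.5) → rotate → (-2.38768,-3.94322) → ×s → (-2.49910,-4.12724) → (-2.50,-4.13)
v3: (3.5,3) → rotate → (4.27607,1.72197) → ×s → (4.47562,1.80233) → (4.48,1.80)
v4: (-2.5,3.5) → rotate → (-1.24828,4.11604) → ×s → (-1.30653,4.30812) → (-1.31,4.31)

Cross-section at z=2: (-4.15,-2.47) (-2.50,-4.13) (4.48,1.80) (-1.31,4.31)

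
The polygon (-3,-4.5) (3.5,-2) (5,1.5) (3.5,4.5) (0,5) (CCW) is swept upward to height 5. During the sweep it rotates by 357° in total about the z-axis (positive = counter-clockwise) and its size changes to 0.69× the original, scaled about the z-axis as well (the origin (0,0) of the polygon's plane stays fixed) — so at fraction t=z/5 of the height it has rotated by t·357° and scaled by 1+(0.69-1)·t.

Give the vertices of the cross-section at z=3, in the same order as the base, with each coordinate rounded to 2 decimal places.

Cross-section at z=3: (-0.04,4.40) (-3.27,-0.25) (-2.68,-3.30) (-0.30,-4.63) (2.29,-3.37)

t = z/height = 3/5 = 0.6
s = 1 + (scale-1)·z/height = 1 + (0.69-1)·3/5 = 0.814000
θ = twist·z/height = 357°·3/5 = 214.2000° = 3.738495 rad
cos θ = -0.827081, sin θ = -0.562083 (intermediates below are computed at full precision and shown rounded to 5 d.p.)
v1: (-3,-4.5) → rotate → (-0.04813,5.40811) → ×s → (-0.03918,4.40220) → (-0.04,4.40)
v2: (3.5,-2) → rotate → (-4.01895,-0.31313) → ×s → (-3.27142,-0.25489) → (-3.27,-0.25)
v3: (5,1.5) → rotate → (-3.29228,-4.05104) → ×s → (-2.67991,-3.29754) → (-2.68,-3.30)
v4: (3.5,4.5) → rotate → (-0.36541,-5.68915) → ×s → (-0.29744,-4.63097) → (-0.30,-4.63)
v5: (0,5) → rotate → (2.81042,-4.13540) → ×s → (2.28768,-3.36622) → (2.29,-3.37)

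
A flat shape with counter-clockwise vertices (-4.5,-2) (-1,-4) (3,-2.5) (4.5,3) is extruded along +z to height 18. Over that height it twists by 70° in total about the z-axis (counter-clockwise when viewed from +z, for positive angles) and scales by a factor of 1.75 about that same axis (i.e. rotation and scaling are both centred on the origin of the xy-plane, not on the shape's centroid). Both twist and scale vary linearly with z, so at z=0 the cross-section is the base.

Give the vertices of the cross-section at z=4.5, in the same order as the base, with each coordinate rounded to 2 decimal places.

Cross-section at z=4.5: (-4.38,-3.87) (0.30,-4.89) (4.29,-1.76) (4.03,5.00)

t = z/height = 4.5/18 = 0.25
s = 1 + (scale-1)·z/height = 1 + (1.75-1)·4.5/18 = 1.187500
θ = twist·z/height = 70°·4.5/18 = 17.5000° = 0.305433 rad
cos θ = 0.953717, sin θ = 0.300706 (intermediates below are computed at full precision and shown rounded to 5 d.p.)
v1: (-4.5,-2) → rotate → (-3.69031,-3.26061) → ×s → (-4.38225,-3.87197) → (-4.38,-3.87)
v2: (-1,-4) → rotate → (0.24911,-4.11557) → ×s → (0.29581,-4.88724) → (0.30,-4.89)
v3: (3,-2.5) → rotate → (3.61292,-1.48217) → ×s → (4.29034,-1.76008) → (4.29,-1.76)
v4: (4.5,3) → rotate → (3.38961,4.21433) → ×s → (4.02516,5.00451) → (4.03,5.00)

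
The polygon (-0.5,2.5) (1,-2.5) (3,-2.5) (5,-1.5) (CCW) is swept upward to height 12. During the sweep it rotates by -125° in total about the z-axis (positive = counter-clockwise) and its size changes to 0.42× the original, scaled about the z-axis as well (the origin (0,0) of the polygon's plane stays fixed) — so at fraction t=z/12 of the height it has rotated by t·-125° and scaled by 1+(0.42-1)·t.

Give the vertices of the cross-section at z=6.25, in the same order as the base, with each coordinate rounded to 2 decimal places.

t = z/height = 6.25/12 = 0.520833
s = 1 + (scale-1)·z/height = 1 + (0.42-1)·6.25/12 = 0.697917
θ = twist·z/height = -125°·6.25/12 = -65.1042° = -1.136282 rad
cos θ = 0.420970, sin θ = -0.907075 (intermediates below are computed at full precision and shown rounded to 5 d.p.)
v1: (-0.5,2.5) → rotate → (2.05720,1.50596) → ×s → (1.43576,1.05104) → (1.44,1.05)
v2: (1,-2.5) → rotate → (-1.84672,-1.95950) → ×s → (-1.28885,-1.36757) → (-1.29,-1.37)
v3: (3,-2.5) → rotate → (-1.00478,-3.77365) → ×s → (-0.70125,-2.63369) → (-0.70,-2.63)
v4: (5,-1.5) → rotate → (0.74424,-5.16683) → ×s → (0.51942,-3.60602) → (0.52,-3.61)

Cross-section at z=6.25: (1.44,1.05) (-1.29,-1.37) (-0.70,-2.63) (0.52,-3.61)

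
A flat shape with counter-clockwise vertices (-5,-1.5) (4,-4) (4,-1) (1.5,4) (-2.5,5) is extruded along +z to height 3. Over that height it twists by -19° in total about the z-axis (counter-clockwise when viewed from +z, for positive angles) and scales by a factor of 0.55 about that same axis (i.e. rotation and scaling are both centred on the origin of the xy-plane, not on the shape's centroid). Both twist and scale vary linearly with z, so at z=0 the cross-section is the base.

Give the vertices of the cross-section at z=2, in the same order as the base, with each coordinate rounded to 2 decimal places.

t = z/height = 2/3 = 0.666667
s = 1 + (scale-1)·z/height = 1 + (0.55-1)·2/3 = 0.700000
θ = twist·z/height = -19°·2/3 = -12.6667° = -0.221075 rad
cos θ = 0.975662, sin θ = -0.219279 (intermediates below are computed at full precision and shown rounded to 5 d.p.)
v1: (-5,-1.5) → rotate → (-5.20723,-0.36710) → ×s → (-3.64506,-0.25697) → (-3.65,-0.26)
v2: (4,-4) → rotate → (3.02553,-4.77976) → ×s → (2.11787,-3.34583) → (2.12,-3.35)
v3: (4,-1) → rotate → (3.68337,-1.85278) → ×s → (2.57836,-1.29694) → (2.58,-1.30)
v4: (1.5,4) → rotate → (2.34061,3.57373) → ×s → (1.63843,2.50161) → (1.64,2.50)
v5: (-2.5,5) → rotate → (-1.34276,5.42651) → ×s → (-0.93993,3.79856) → (-0.94,3.80)

Cross-section at z=2: (-3.65,-0.26) (2.12,-3.35) (2.58,-1.30) (1.64,2.50) (-0.94,3.80)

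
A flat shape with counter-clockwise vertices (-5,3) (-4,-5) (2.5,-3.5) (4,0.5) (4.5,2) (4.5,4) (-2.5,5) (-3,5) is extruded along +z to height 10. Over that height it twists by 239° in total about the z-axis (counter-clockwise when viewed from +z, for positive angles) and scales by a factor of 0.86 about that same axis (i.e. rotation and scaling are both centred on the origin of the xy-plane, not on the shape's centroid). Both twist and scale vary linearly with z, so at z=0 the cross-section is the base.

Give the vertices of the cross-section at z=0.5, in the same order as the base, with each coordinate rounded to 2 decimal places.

Cross-section at z=0.5: (-5.47,1.89) (-2.86,-5.68) (3.15,-2.89) (3.78,1.31) (3.96,2.87) (3.55,4.81) (-3.46,4.34) (-3.94,4.24)

t = z/height = 0.5/10 = 0.05
s = 1 + (scale-1)·z/height = 1 + (0.86-1)·0.5/10 = 0.993000
θ = twist·z/height = 239°·0.5/10 = 11.9500° = 0.208567 rad
cos θ = 0.978329, sin θ = 0.207058 (intermediates below are computed at full precision and shown rounded to 5 d.p.)
v1: (-5,3) → rotate → (-5.51282,1.89970) → ×s → (-5.47423,1.88640) → (-5.47,1.89)
v2: (-4,-5) → rotate → (-2.87802,-5.71988) → ×s → (-2.85788,-5.67984) → (-2.86,-5.68)
v3: (2.5,-3.5) → rotate → (3.17052,-2.90651) → ×s → (3.14833,-2.88616) → (3.15,-2.89)
v4: (4,0.5) → rotate → (3.80979,1.31740) → ×s → (3.78312,1.30817) → (3.78,1.31)
v5: (4.5,2) → rotate → (3.98836,2.88842) → ×s → (3.96044,2.86820) → (3.96,2.87)
v6: (4.5,4) → rotate → (3.57425,4.84508) → ×s → (3.54923,4.81116) → (3.55,4.81)
v7: (-2.5,5) → rotate → (-3.48111,4.37400) → ×s → (-3.45674,4.34338) → (-3.46,4.34)
v8: (-3,5) → rotate → (-3.97028,4.27047) → ×s → (-3.94248,4.24058) → (-3.94,4.24)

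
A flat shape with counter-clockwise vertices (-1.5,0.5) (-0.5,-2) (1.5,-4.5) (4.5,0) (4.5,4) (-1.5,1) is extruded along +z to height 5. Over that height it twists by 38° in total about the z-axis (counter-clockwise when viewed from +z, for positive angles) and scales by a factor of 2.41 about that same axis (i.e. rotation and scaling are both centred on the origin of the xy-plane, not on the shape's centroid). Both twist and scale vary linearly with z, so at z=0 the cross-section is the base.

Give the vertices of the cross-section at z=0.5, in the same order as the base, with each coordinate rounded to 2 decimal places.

Cross-section at z=0.5: (-1.75,0.46) (-0.42,-2.31) (2.05,-5.01) (5.12,0.34) (4.82,4.89) (-1.78,1.03)

t = z/height = 0.5/5 = 0.1
s = 1 + (scale-1)·z/height = 1 + (2.41-1)·0.5/5 = 1.141000
θ = twist·z/height = 38°·0.5/5 = 3.8000° = 0.066323 rad
cos θ = 0.997801, sin θ = 0.066274 (intermediates below are computed at full precision and shown rounded to 5 d.p.)
v1: (-1.5,0.5) → rotate → (-1.52984,0.39949) → ×s → (-1.74555,0.45582) → (-1.75,0.46)
v2: (-0.5,-2) → rotate → (-0.36635,-2.02874) → ×s → (-0.41801,-2.31479) → (-0.42,-2.31)
v3: (1.5,-4.5) → rotate → (1.79493,-4.39070) → ×s → (2.04802,-5.00978) → (2.05,-5.01)
v4: (4.5,0) → rotate → (4.49011,0.29823) → ×s → (5.12321,0.34028) → (5.12,0.34)
v5: (4.5,4) → rotate → (4.22501,4.28944) → ×s → (4.82074,4.89425) → (4.82,4.89)
v6: (-1.5,1) → rotate → (-1.56298,0.89839) → ×s → (-1.78336,1.02506) → (-1.78,1.03)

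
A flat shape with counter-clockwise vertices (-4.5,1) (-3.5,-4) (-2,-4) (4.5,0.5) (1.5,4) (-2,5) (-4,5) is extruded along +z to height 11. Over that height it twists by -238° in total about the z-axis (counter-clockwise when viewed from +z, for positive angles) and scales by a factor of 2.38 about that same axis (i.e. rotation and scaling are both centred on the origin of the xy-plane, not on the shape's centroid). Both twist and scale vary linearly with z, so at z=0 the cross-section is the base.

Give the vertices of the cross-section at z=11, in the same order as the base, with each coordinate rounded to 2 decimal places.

Cross-section at z=11: (3.66,-10.34) (12.49,-2.02) (10.60,1.01) (-6.68,8.45) (-9.97,-2.02) (-7.57,-10.34) (-5.05,-14.38)

t = z/height = 11/11 = 1
s = 1 + (scale-1)·z/height = 1 + (2.38-1)·11/11 = 2.380000
θ = twist·z/height = -238°·11/11 = -238.0000° = -4.153884 rad
cos θ = -0.529919, sin θ = 0.848048 (intermediates below are computed at full precision and shown rounded to 5 d.p.)
v1: (-4.5,1) → rotate → (1.53659,-4.34614) → ×s → (3.65708,-10.34380) → (3.66,-10.34)
v2: (-3.5,-4) → rotate → (5.24691,-0.84849) → ×s → (12.48765,-2.01941) → (12.49,-2.02)
v3: (-2,-4) → rotate → (4.45203,0.42358) → ×s → (10.59583,1.00812) → (10.60,1.01)
v4: (4.5,0.5) → rotate → (-2.80866,3.55126) → ×s → (-6.68461,8.45199) → (-6.68,8.45)
v5: (1.5,4) → rotate → (-4.18707,-0.84760) → ×s → (-9.96523,-2.01730) → (-9.97,-2.02)
v6: (-2,5) → rotate → (-3.18040,-4.34569) → ×s → (-7.56936,-10.34275) → (-7.57,-10.34)
v7: (-4,5) → rotate → (-2.12056,-6.04179) → ×s → (-5.04694,-14.37946) → (-5.05,-14.38)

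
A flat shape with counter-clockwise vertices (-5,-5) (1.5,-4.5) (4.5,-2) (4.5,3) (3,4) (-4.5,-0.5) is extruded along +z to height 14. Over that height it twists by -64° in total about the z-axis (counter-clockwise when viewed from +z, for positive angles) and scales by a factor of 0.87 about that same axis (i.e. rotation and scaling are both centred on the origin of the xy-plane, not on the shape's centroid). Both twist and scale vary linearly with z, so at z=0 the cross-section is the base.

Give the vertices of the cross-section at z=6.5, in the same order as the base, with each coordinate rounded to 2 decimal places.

t = z/height = 6.5/14 = 0.464286
s = 1 + (scale-1)·z/height = 1 + (0.87-1)·6.5/14 = 0.939643
θ = twist·z/height = -64°·6.5/14 = -29.7143° = -0.518612 rad
cos θ = 0.868508, sin θ = -0.495675 (intermediates below are computed at full precision and shown rounded to 5 d.p.)
v1: (-5,-5) → rotate → (-6.82092,-1.86416) → ×s → (-6.40922,-1.75165) → (-6.41,-1.75)
v2: (1.5,-4.5) → rotate → (-0.92778,-4.65180) → ×s → (-0.87178,-4.37103) → (-0.87,-4.37)
v3: (4.5,-2) → rotate → (2.91694,-3.96755) → ×s → (2.74088,-3.72808) → (2.74,-3.73)
v4: (4.5,3) → rotate → (5.39531,0.37499) → ×s → (5.06967,0.35235) → (5.07,0.35)
v5: (3,4) → rotate → (4.58822,1.98701) → ×s → (4.31129,1.86708) → (4.31,1.87)
v6: (-4.5,-0.5) → rotate → (-4.15612,1.79628) → ×s → (-3.90527,1.68787) → (-3.91,1.69)

Cross-section at z=6.5: (-6.41,-1.75) (-0.87,-4.37) (2.74,-3.73) (5.07,0.35) (4.31,1.87) (-3.91,1.69)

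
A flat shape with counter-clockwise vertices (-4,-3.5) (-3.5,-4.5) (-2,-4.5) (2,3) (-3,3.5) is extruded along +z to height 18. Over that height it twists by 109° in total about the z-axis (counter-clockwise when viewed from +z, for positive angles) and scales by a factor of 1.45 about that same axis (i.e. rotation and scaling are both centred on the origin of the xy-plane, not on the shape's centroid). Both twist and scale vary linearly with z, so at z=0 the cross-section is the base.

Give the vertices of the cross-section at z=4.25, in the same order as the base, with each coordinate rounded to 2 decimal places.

t = z/height = 4.25/18 = 0.236111
s = 1 + (scale-1)·z/height = 1 + (1.45-1)·4.25/18 = 1.106250
θ = twist·z/height = 109°·4.25/18 = 25.7361° = 0.449180 rad
cos θ = 0.900804, sin θ = 0.434227 (intermediates below are computed at full precision and shown rounded to 5 d.p.)
v1: (-4,-3.5) → rotate → (-2.08342,-4.88972) → ×s → (-2.30478,-5.40925) → (-2.30,-5.41)
v2: (-3.5,-4.5) → rotate → (-1.19879,-5.57341) → ×s → (-1.32616,-6.16558) → (-1.33,-6.17)
v3: (-2,-4.5) → rotate → (0.15241,-4.92207) → ×s → (0.16861,-5.44504) → (0.17,-5.45)
v4: (2,3) → rotate → (0.49893,3.57086) → ×s → (0.55194,3.95027) → (0.55,3.95)
v5: (-3,3.5) → rotate → (-4.22220,1.85013) → ×s → (-4.67081,2.04671) → (-4.67,2.05)

Cross-section at z=4.25: (-2.30,-5.41) (-1.33,-6.17) (0.17,-5.45) (0.55,3.95) (-4.67,2.05)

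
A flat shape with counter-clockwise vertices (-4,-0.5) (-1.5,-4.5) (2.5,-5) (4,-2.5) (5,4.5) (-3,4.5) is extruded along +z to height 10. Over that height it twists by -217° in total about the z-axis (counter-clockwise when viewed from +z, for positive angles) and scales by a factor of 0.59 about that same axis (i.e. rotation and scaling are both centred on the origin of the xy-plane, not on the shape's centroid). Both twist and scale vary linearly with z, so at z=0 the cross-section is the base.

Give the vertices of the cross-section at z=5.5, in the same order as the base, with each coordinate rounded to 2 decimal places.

Cross-section at z=5.5: (1.18,2.89) (-2.47,2.72) (-4.32,0.21) (-3.21,-1.75) (1.14,-5.08) (4.18,0.32)

t = z/height = 5.5/10 = 0.55
s = 1 + (scale-1)·z/height = 1 + (0.59-1)·5.5/10 = 0.774500
θ = twist·z/height = -217°·5.5/10 = -119.3500° = -2.083050 rad
cos θ = -0.490143, sin θ = -0.871642 (intermediates below are computed at full precision and shown rounded to 5 d.p.)
v1: (-4,-0.5) → rotate → (1.52475,3.73164) → ×s → (1.18092,2.89015) → (1.18,2.89)
v2: (-1.5,-4.5) → rotate → (-3.18717,3.51311) → ×s → (-2.46847,2.72090) → (-2.47,2.72)
v3: (2.5,-5) → rotate → (-5.58357,0.27161) → ×s → (-4.32447,0.21036) → (-4.32,0.21)
v4: (4,-2.5) → rotate → (-4.13968,-2.26121) → ×s → (-3.20618,-1.75131) → (-3.21,-1.75)
v5: (5,4.5) → rotate → (1.47167,-6.56385) → ×s → (1.13981,-5.08371) → (1.14,-5.08)
v6: (-3,4.5) → rotate → (5.39282,0.40928) → ×s → (4.17674,0.31699) → (4.18,0.32)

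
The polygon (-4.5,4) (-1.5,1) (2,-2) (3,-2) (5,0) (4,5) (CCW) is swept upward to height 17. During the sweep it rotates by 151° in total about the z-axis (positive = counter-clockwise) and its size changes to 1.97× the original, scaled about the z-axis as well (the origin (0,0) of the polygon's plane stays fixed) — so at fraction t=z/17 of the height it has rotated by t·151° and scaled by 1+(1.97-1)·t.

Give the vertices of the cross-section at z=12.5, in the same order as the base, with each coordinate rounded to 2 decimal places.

Cross-section at z=12.5: (-3.63,-9.66) (-0.68,-3.01) (1.97,4.43) (1.35,6.03) (-3.07,8.00) (-10.45,3.32)

t = z/height = 12.5/17 = 0.735294
s = 1 + (scale-1)·z/height = 1 + (1.97-1)·12.5/17 = 1.713235
θ = twist·z/height = 151°·12.5/17 = 111.0294° = 1.937829 rad
cos θ = -0.358847, sin θ = 0.933396 (intermediates below are computed at full precision and shown rounded to 5 d.p.)
v1: (-4.5,4) → rotate → (-2.11877,-5.63567) → ×s → (-3.62996,-9.65523) → (-3.63,-9.66)
v2: (-1.5,1) → rotate → (-0.39513,-1.75894) → ×s → (-0.67694,-3.01348) → (-0.68,-3.01)
v3: (2,-2) → rotate → (1.14910,2.58449) → ×s → (1.96868,4.42783) → (1.97,4.43)
v4: (3,-2) → rotate → (0.79025,3.51788) → ×s → (1.35389,6.02696) → (1.35,6.03)
v5: (5,0) → rotate → (-1.79424,4.66698) → ×s → (-3.07395,7.99564) → (-3.07,8.00)
v6: (4,5) → rotate → (-6.10237,1.93935) → ×s → (-10.45480,3.32256) → (-10.45,3.32)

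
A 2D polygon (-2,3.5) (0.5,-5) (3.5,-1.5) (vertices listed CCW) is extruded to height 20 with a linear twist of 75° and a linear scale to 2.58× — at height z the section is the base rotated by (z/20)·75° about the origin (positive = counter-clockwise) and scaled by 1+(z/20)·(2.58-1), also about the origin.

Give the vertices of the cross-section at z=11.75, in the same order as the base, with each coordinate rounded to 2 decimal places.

Cross-section at z=11.75: (-7.46,2.17) (7.40,-6.26) (6.86,2.62)

t = z/height = 11.75/20 = 0.5875
s = 1 + (scale-1)·z/height = 1 + (2.58-1)·11.75/20 = 1.928250
θ = twist·z/height = 75°·11.75/20 = 44.0625° = 0.769036 rad
cos θ = 0.718582, sin θ = 0.695443 (intermediates below are computed at full precision and shown rounded to 5 d.p.)
v1: (-2,3.5) → rotate → (-3.87121,1.12415) → ×s → (-7.46467,2.16764) → (-7.46,2.17)
v2: (0.5,-5) → rotate → (3.83650,-3.24519) → ×s → (7.39774,-6.25753) → (7.40,-6.26)
v3: (3.5,-1.5) → rotate → (3.55820,1.35618) → ×s → (6.86110,2.61505) → (6.86,2.62)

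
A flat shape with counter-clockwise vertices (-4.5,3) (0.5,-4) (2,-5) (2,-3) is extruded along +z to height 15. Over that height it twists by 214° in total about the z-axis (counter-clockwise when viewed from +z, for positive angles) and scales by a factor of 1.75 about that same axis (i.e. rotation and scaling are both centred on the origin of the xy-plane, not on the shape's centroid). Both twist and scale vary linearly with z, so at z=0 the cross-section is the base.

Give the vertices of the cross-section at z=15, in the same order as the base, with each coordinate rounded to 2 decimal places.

t = z/height = 15/15 = 1
s = 1 + (scale-1)·z/height = 1 + (1.75-1)·15/15 = 1.750000
θ = twist·z/height = 214°·15/15 = 214.0000° = 3.735005 rad
cos θ = -0.829038, sin θ = -0.559193 (intermediates below are computed at full precision and shown rounded to 5 d.p.)
v1: (-4.5,3) → rotate → (5.40825,0.02926) → ×s → (9.46443,0.05120) → (9.46,0.05)
v2: (0.5,-4) → rotate → (-2.65129,3.03655) → ×s → (-4.63976,5.31397) → (-4.64,5.31)
v3: (2,-5) → rotate → (-4.45404,3.02680) → ×s → (-7.79457,5.29690) → (-7.79,5.30)
v4: (2,-3) → rotate → (-3.33565,1.36873) → ×s → (-5.83739,2.39527) → (-5.84,2.40)

Cross-section at z=15: (9.46,0.05) (-4.64,5.31) (-7.79,5.30) (-5.84,2.40)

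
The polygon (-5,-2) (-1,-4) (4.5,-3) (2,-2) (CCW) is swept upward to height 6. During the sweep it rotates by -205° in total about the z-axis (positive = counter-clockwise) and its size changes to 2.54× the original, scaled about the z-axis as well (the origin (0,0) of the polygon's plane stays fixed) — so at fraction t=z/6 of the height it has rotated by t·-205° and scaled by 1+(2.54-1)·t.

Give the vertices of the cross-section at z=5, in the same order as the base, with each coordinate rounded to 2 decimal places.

t = z/height = 5/6 = 0.833333
s = 1 + (scale-1)·z/height = 1 + (2.54-1)·5/6 = 2.283333
θ = twist·z/height = -205°·5/6 = -170.8333° = -2.981604 rad
cos θ = -0.987229, sin θ = -0.159307 (intermediates below are computed at full precision and shown rounded to 5 d.p.)
v1: (-5,-2) → rotate → (4.61753,2.77099) → ×s → (10.54336,6.32710) → (10.54,6.33)
v2: (-1,-4) → rotate → (0.35000,4.10822) → ×s → (0.79917,9.38044) → (0.80,9.38)
v3: (4.5,-3) → rotate → (-4.92045,2.24481) → ×s → (-11.23503,5.12564) → (-11.24,5.13)
v4: (2,-2) → rotate → (-2.29307,1.65584) → ×s → (-5.23585,3.78084) → (-5.24,3.78)

Cross-section at z=5: (10.54,6.33) (0.80,9.38) (-11.24,5.13) (-5.24,3.78)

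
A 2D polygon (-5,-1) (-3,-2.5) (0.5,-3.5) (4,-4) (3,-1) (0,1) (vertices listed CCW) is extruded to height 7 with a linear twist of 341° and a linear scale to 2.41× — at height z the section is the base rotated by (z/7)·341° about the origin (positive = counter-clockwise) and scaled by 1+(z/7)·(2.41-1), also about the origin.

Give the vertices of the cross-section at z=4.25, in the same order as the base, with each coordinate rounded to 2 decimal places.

Cross-section at z=4.25: (7.42,5.87) (2.85,6.66) (-3.78,5.36) (-9.99,3.24) (-5.80,-0.88) (0.84,-1.65)

t = z/height = 4.25/7 = 0.607143
s = 1 + (scale-1)·z/height = 1 + (2.41-1)·4.25/7 = 1.856071
θ = twist·z/height = 341°·4.25/7 = 207.0357° = 3.613455 rad
cos θ = -0.890723, sin θ = -0.454546 (intermediates below are computed at full precision and shown rounded to 5 d.p.)
v1: (-5,-1) → rotate → (3.99907,3.16345) → ×s → (7.42256,5.87159) → (7.42,5.87)
v2: (-3,-2.5) → rotate → (1.53581,3.59045) → ×s → (2.85056,6.66412) → (2.85,6.66)
v3: (0.5,-3.5) → rotate → (-2.03627,2.89026) → ×s → (-3.77947,5.36453) → (-3.78,5.36)
v4: (4,-4) → rotate → (-5.38108,1.74471) → ×s → (-9.98766,3.23831) → (-9.99,3.24)
v5: (3,-1) → rotate → (-3.12672,-0.47291) → ×s → (-5.80341,-0.87776) → (-5.80,-0.88)
v6: (0,1) → rotate → (0.45455,-0.89072) → ×s → (0.84367,-1.65325) → (0.84,-1.65)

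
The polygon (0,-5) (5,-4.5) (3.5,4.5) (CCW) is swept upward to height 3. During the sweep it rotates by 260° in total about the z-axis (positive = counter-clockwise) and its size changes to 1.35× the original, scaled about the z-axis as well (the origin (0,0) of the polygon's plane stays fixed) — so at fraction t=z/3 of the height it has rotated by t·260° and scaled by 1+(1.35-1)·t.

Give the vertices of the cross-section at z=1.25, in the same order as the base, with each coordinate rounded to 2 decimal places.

t = z/height = 1.25/3 = 0.416667
s = 1 + (scale-1)·z/height = 1 + (1.35-1)·1.25/3 = 1.145833
θ = twist·z/height = 260°·1.25/3 = 108.3333° = 1.890773 rad
cos θ = -0.314545, sin θ = 0.949243 (intermediates below are computed at full precision and shown rounded to 5 d.p.)
v1: (0,-5) → rotate → (4.74621,1.57272) → ×s → (5.43837,1.80208) → (5.44,1.80)
v2: (5,-4.5) → rotate → (2.69887,6.16166) → ×s → (3.09245,7.06024) → (3.09,7.06)
v3: (3.5,4.5) → rotate → (-5.37250,1.90690) → ×s → (-6.15599,2.18499) → (-6.16,2.18)

Cross-section at z=1.25: (5.44,1.80) (3.09,7.06) (-6.16,2.18)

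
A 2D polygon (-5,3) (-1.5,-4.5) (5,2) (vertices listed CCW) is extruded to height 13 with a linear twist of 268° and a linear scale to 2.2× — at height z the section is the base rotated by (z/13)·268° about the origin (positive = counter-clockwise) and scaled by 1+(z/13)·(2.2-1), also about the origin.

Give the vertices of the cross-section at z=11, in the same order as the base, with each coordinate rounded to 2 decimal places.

t = z/height = 11/13 = 0.846154
s = 1 + (scale-1)·z/height = 1 + (2.2-1)·11/13 = 2.015385
θ = twist·z/height = 268°·11/13 = 226.7692° = 3.957870 rad
cos θ = -0.684938, sin θ = -0.728601 (intermediates below are computed at full precision and shown rounded to 5 d.p.)
v1: (-5,3) → rotate → (5.61050,1.58819) → ×s → (11.30731,3.20081) → (11.31,3.20)
v2: (-1.5,-4.5) → rotate → (-2.25130,4.17512) → ×s → (-4.53723,8.41448) → (-4.54,8.41)
v3: (5,2) → rotate → (-1.96749,-5.01288) → ×s → (-3.96525,-10.10288) → (-3.97,-10.10)

Cross-section at z=11: (11.31,3.20) (-4.54,8.41) (-3.97,-10.10)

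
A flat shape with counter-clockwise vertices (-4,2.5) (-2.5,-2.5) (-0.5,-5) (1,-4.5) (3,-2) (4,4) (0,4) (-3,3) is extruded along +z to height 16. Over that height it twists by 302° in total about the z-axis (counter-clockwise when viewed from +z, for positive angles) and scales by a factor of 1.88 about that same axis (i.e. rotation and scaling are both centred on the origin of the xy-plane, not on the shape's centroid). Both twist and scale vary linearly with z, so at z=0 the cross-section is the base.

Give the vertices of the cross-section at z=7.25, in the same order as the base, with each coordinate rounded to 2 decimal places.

Cross-section at z=7.25: (1.69,-6.38) (4.94,0.16) (5.29,4.62) (3.28,5.55) (-1.15,4.91) (-7.91,-0.25) (-3.83,-4.08) (0.19,-5.93)

t = z/height = 7.25/16 = 0.453125
s = 1 + (scale-1)·z/height = 1 + (1.88-1)·7.25/16 = 1.398750
θ = twist·z/height = 302°·7.25/16 = 136.8438° = 2.388374 rad
cos θ = -0.729491, sin θ = 0.683990 (intermediates below are computed at full precision and shown rounded to 5 d.p.)
v1: (-4,2.5) → rotate → (1.20799,-4.55969) → ×s → (1.68967,-6.37786) → (1.69,-6.38)
v2: (-2.5,-2.5) → rotate → (3.53370,0.11375) → ×s → (4.94277,0.15911) → (4.94,0.16)
v3: (-0.5,-5) → rotate → (3.78470,3.30546) → ×s → (5.29384,4.62351) → (5.29,4.62)
v4: (1,-4.5) → rotate → (2.34847,3.96670) → ×s → (3.28492,5.54842) → (3.28,5.55)
v5: (3,-2) → rotate → (-0.82049,3.51095) → ×s → (-1.14766,4.91095) → (-1.15,4.91)
v6: (4,4) → rotate → (-5.65393,-0.18200) → ×s → (-7.90843,-0.25458) → (-7.91,-0.25)
v7: (0,4) → rotate → (-2.73596,-2.91796) → ×s → (-3.82693,-4.08150) → (-3.83,-4.08)
v8: (-3,3) → rotate → (0.13650,-4.24044) → ×s → (0.19093,-5.93132) → (0.19,-5.93)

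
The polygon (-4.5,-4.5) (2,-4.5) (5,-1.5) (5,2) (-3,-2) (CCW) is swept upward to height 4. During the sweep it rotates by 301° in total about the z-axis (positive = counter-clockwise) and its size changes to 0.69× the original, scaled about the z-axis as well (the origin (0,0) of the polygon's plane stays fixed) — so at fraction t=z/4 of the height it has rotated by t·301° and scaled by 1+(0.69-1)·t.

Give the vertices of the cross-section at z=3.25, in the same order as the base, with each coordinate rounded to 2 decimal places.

t = z/height = 3.25/4 = 0.8125
s = 1 + (scale-1)·z/height = 1 + (0.69-1)·3.25/4 = 0.748125
θ = twist·z/height = 301°·3.25/4 = 244.5625° = 4.268421 rad
cos θ = -0.429526, sin θ = -0.903054 (intermediates below are computed at full precision and shown rounded to 5 d.p.)
v1: (-4.5,-4.5) → rotate → (-2.13088,5.99661) → ×s → (-1.59416,4.48622) → (-1.59,4.49)
v2: (2,-4.5) → rotate → (-4.92280,0.12676) → ×s → (-3.68287,0.09483) → (-3.68,0.09)
v3: (5,-1.5) → rotate → (-3.50221,-3.87098) → ×s → (-2.62009,-2.89598) → (-2.62,-2.90)
v4: (5,2) → rotate → (-0.34152,-5.37432) → ×s → (-0.25550,-4.02067) → (-0.26,-4.02)
v5: (-3,-2) → rotate → (-0.51753,3.56822) → ×s → (-0.38718,2.66947) → (-0.39,2.67)

Cross-section at z=3.25: (-1.59,4.49) (-3.68,0.09) (-2.62,-2.90) (-0.26,-4.02) (-0.39,2.67)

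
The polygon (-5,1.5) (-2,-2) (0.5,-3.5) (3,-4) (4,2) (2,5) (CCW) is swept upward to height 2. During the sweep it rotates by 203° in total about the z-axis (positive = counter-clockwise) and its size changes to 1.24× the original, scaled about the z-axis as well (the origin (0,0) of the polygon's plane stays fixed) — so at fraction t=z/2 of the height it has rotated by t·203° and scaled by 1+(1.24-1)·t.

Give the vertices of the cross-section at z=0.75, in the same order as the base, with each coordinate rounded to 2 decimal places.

Cross-section at z=0.75: (-2.89,-4.90) (1.59,-2.64) (3.83,-0.39) (5.02,2.13) (-1.07,4.76) (-4.77,3.42)

t = z/height = 0.75/2 = 0.375
s = 1 + (scale-1)·z/height = 1 + (1.24-1)·0.75/2 = 1.090000
θ = twist·z/height = 203°·0.75/2 = 76.1250° = 1.328632 rad
cos θ = 0.239804, sin θ = 0.970821 (intermediates below are computed at full precision and shown rounded to 5 d.p.)
v1: (-5,1.5) → rotate → (-2.65525,-4.49440) → ×s → (-2.89423,-4.89890) → (-2.89,-4.90)
v2: (-2,-2) → rotate → (1.46203,-2.42125) → ×s → (1.59362,-2.63916) → (1.59,-2.64)
v3: (0.5,-3.5) → rotate → (3.51778,-0.35391) → ×s → (3.83438,-0.38576) → (3.83,-0.39)
v4: (3,-4) → rotate → (4.60270,1.95325) → ×s → (5.01694,2.12904) → (5.02,2.13)
v5: (4,2) → rotate → (-0.98242,4.36289) → ×s → (-1.07084,4.75555) → (-1.07,4.76)
v6: (2,5) → rotate → (-4.37450,3.14066) → ×s → (-4.76820,3.42332) → (-4.77,3.42)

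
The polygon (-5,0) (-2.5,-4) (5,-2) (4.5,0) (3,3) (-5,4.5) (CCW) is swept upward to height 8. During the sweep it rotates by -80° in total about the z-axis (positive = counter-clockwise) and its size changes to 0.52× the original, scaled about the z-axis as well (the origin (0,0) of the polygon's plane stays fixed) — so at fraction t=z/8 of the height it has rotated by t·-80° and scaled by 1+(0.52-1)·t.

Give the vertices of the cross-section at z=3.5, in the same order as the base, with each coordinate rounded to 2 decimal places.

Cross-section at z=3.5: (-3.24,2.27) (-3.43,-1.46) (2.33,-3.56) (2.91,-2.04) (3.30,0.58) (-1.20,5.18)

t = z/height = 3.5/8 = 0.4375
s = 1 + (scale-1)·z/height = 1 + (0.52-1)·3.5/8 = 0.790000
θ = twist·z/height = -80°·3.5/8 = -35.0000° = -0.610865 rad
cos θ = 0.819152, sin θ = -0.573576 (intermediates below are computed at full precision and shown rounded to 5 d.p.)
v1: (-5,0) → rotate → (-4.09576,2.86788) → ×s → (-3.23565,2.26563) → (-3.24,2.27)
v2: (-2.5,-4) → rotate → (-4.34219,-1.84267) → ×s → (-3.43033,-1.45571) → (-3.43,-1.46)
v3: (5,-2) → rotate → (2.94861,-4.50619) → ×s → (2.32940,-3.55989) → (2.33,-3.56)
v4: (4.5,0) → rotate → (3.68618,-2.58109) → ×s → (2.91209,-2.03906) → (2.91,-2.04)
v5: (3,3) → rotate → (4.17819,0.73673) → ×s → (3.30077,0.58201) → (3.30,0.58)
v6: (-5,4.5) → rotate → (-1.51467,6.55407) → ×s → (-1.19659,5.17771) → (-1.20,5.18)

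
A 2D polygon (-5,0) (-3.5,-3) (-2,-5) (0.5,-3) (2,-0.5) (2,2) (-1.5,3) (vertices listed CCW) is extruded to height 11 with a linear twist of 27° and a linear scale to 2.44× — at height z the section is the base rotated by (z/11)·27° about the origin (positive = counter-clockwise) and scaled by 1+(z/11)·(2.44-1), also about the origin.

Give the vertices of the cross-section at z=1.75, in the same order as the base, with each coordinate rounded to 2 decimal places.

t = z/height = 1.75/11 = 0.159091
s = 1 + (scale-1)·z/height = 1 + (2.44-1)·1.75/11 = 1.229091
θ = twist·z/height = 27°·1.75/11 = 4.2955° = 0.074970 rad
cos θ = 0.997191, sin θ = 0.074900 (intermediates below are computed at full precision and shown rounded to 5 d.p.)
v1: (-5,0) → rotate → (-4.98596,-0.37450) → ×s → (-6.12819,-0.46029) → (-6.13,-0.46)
v2: (-3.5,-3) → rotate → (-3.26547,-3.25372) → ×s → (-4.01356,-3.99912) → (-4.01,-4.00)
v3: (-2,-5) → rotate → (-1.61988,-5.13575) → ×s → (-1.99098,-6.31231) → (-1.99,-6.31)
v4: (0.5,-3) → rotate → (0.72329,-2.95412) → ×s → (0.88899,-3.63089) → (0.89,-3.63)
v5: (2,-0.5) → rotate → (2.03183,-0.34880) → ×s → (2.49731,-0.42870) → (2.50,-0.43)
v6: (2,2) → rotate → (1.84458,2.14418) → ×s → (2.26716,2.63539) → (2.27,2.64)
v7: (-1.5,3) → rotate → (-1.72049,2.87922) → ×s → (-2.11463,3.53883) → (-2.11,3.54)

Cross-section at z=1.75: (-6.13,-0.46) (-4.01,-4.00) (-1.99,-6.31) (0.89,-3.63) (2.50,-0.43) (2.27,2.64) (-2.11,3.54)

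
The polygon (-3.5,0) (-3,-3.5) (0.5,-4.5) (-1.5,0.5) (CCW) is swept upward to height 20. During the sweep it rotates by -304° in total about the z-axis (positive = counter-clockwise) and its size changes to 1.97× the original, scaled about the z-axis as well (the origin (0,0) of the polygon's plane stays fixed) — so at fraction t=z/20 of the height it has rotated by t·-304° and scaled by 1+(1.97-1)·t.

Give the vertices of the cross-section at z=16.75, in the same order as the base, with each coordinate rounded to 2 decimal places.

t = z/height = 16.75/20 = 0.8375
s = 1 + (scale-1)·z/height = 1 + (1.97-1)·16.75/20 = 1.812375
θ = twist·z/height = -304°·16.75/20 = -254.6000° = -4.443608 rad
cos θ = -0.265556, sin θ = 0.964095 (intermediates below are computed at full precision and shown rounded to 5 d.p.)
v1: (-3.5,0) → rotate → (0.92945,-3.37433) → ×s → (1.68451,-6.11556) → (1.68,-6.12)
v2: (-3,-3.5) → rotate → (4.17100,-1.96284) → ×s → (7.55942,-3.55740) → (7.56,-3.56)
v3: (0.5,-4.5) → rotate → (4.20565,1.67705) → ×s → (7.62222,3.03944) → (7.62,3.04)
v4: (-1.5,0.5) → rotate → (-0.08371,-1.57892) → ×s → (-0.15172,-2.86160) → (-0.15,-2.86)

Cross-section at z=16.75: (1.68,-6.12) (7.56,-3.56) (7.62,3.04) (-0.15,-2.86)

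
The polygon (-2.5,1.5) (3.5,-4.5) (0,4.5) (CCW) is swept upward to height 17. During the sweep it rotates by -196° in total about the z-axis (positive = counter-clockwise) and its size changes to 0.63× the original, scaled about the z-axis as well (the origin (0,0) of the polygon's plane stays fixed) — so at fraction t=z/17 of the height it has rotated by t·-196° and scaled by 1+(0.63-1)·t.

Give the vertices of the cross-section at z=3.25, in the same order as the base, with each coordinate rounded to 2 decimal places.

Cross-section at z=3.25: (-1.00,2.52) (0.04,-5.30) (2.54,3.32)

t = z/height = 3.25/17 = 0.191176
s = 1 + (scale-1)·z/height = 1 + (0.63-1)·3.25/17 = 0.929265
θ = twist·z/height = -196°·3.25/17 = -37.4706° = -0.653985 rad
cos θ = 0.793666, sin θ = -0.608354 (intermediates below are computed at full precision and shown rounded to 5 d.p.)
v1: (-2.5,1.5) → rotate → (-1.07163,2.71138) → ×s → (-0.99583,2.51959) → (-1.00,2.52)
v2: (3.5,-4.5) → rotate → (0.04024,-5.70074) → ×s → (0.03739,-5.29749) → (0.04,-5.30)
v3: (0,4.5) → rotate → (2.73759,3.57150) → ×s → (2.54395,3.31886) → (2.54,3.32)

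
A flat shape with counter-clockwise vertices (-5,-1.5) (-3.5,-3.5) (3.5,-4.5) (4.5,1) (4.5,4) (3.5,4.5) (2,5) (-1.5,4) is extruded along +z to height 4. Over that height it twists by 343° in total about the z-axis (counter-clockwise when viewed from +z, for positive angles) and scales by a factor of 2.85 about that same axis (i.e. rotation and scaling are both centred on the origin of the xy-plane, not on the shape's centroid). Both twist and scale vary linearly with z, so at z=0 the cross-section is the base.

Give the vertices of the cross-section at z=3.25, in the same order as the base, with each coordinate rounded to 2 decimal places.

Cross-section at z=3.25: (-5.60,11.80) (-9.98,7.34) (-9.81,-10.36) (4.18,-10.76) (11.60,-9.62) (12.46,-6.96) (13.13,-3.06) (9.33,5.22)

t = z/height = 3.25/4 = 0.8125
s = 1 + (scale-1)·z/height = 1 + (2.85-1)·3.25/4 = 2.503125
θ = twist·z/height = 343°·3.25/4 = 278.6875° = 4.864014 rad
cos θ = 0.151045, sin θ = -0.988527 (intermediates below are computed at full precision and shown rounded to 5 d.p.)
v1: (-5,-1.5) → rotate → (-2.23802,4.71607) → ×s → (-5.60203,11.80490) → (-5.60,11.80)
v2: (-3.5,-3.5) → rotate → (-3.98850,2.93119) → ×s → (-9.98372,7.33712) → (-9.98,7.34)
v3: (3.5,-4.5) → rotate → (-3.91971,-4.13955) → ×s → (-9.81153,-10.36180) → (-9.81,-10.36)
v4: (4.5,1) → rotate → (1.66823,-4.29733) → ×s → (4.17579,-10.75674) → (4.18,-10.76)
v5: (4.5,4) → rotate → (4.63381,-3.84419) → ×s → (11.59901,-9.62249) → (11.60,-9.62)
v6: (3.5,4.5) → rotate → (4.97703,-2.78014) → ×s → (12.45813,-6.95904) → (12.46,-6.96)
v7: (2,5) → rotate → (5.24472,-1.22183) → ×s → (13.12820,-3.05839) → (13.13,-3.06)
v8: (-1.5,4) → rotate → (3.72754,2.08697) → ×s → (9.33050,5.22395) → (9.33,5.22)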